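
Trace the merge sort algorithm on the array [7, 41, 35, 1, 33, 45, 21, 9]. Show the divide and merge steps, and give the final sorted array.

Merge sort trace:

Split: [7, 41, 35, 1, 33, 45, 21, 9] -> [7, 41, 35, 1] and [33, 45, 21, 9]
  Split: [7, 41, 35, 1] -> [7, 41] and [35, 1]
    Split: [7, 41] -> [7] and [41]
    Merge: [7] + [41] -> [7, 41]
    Split: [35, 1] -> [35] and [1]
    Merge: [35] + [1] -> [1, 35]
  Merge: [7, 41] + [1, 35] -> [1, 7, 35, 41]
  Split: [33, 45, 21, 9] -> [33, 45] and [21, 9]
    Split: [33, 45] -> [33] and [45]
    Merge: [33] + [45] -> [33, 45]
    Split: [21, 9] -> [21] and [9]
    Merge: [21] + [9] -> [9, 21]
  Merge: [33, 45] + [9, 21] -> [9, 21, 33, 45]
Merge: [1, 7, 35, 41] + [9, 21, 33, 45] -> [1, 7, 9, 21, 33, 35, 41, 45]

Final sorted array: [1, 7, 9, 21, 33, 35, 41, 45]

The merge sort proceeds by recursively splitting the array and merging sorted halves.
After all merges, the sorted array is [1, 7, 9, 21, 33, 35, 41, 45].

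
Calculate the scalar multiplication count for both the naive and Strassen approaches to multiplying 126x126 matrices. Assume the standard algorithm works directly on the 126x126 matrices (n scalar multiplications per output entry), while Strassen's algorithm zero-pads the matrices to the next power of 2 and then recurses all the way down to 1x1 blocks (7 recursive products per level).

Matrix multiplication for 126x126 matrices:

Strassen's algorithm requires power-of-2 dimensions. Pad 126x126 to 128x128 (next power of 2).

Standard algorithm: 126^3 = 2000376 multiplications
Strassen's algorithm: 7^(log2(128)) = 7^7 = 823543 multiplications
Savings: 2000376 - 823543 = 1176833 multiplications

Standard: 2000376 multiplications (126^3). Strassen: 823543 multiplications (7^7, after padding to 128x128). Strassen reduces 8 recursive multiplications to 7 at each level.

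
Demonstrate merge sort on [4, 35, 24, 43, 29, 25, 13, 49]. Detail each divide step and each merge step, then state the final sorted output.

Merge sort trace:

Split: [4, 35, 24, 43, 29, 25, 13, 49] -> [4, 35, 24, 43] and [29, 25, 13, 49]
  Split: [4, 35, 24, 43] -> [4, 35] and [24, 43]
    Split: [4, 35] -> [4] and [35]
    Merge: [4] + [35] -> [4, 35]
    Split: [24, 43] -> [24] and [43]
    Merge: [24] + [43] -> [24, 43]
  Merge: [4, 35] + [24, 43] -> [4, 24, 35, 43]
  Split: [29, 25, 13, 49] -> [29, 25] and [13, 49]
    Split: [29, 25] -> [29] and [25]
    Merge: [29] + [25] -> [25, 29]
    Split: [13, 49] -> [13] and [49]
    Merge: [13] + [49] -> [13, 49]
  Merge: [25, 29] + [13, 49] -> [13, 25, 29, 49]
Merge: [4, 24, 35, 43] + [13, 25, 29, 49] -> [4, 13, 24, 25, 29, 35, 43, 49]

Final sorted array: [4, 13, 24, 25, 29, 35, 43, 49]

The merge sort proceeds by recursively splitting the array and merging sorted halves.
After all merges, the sorted array is [4, 13, 24, 25, 29, 35, 43, 49].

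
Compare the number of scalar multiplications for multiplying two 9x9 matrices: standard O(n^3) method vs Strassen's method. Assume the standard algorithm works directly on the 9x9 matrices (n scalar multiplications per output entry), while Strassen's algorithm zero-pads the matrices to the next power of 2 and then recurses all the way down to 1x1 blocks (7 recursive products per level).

Matrix multiplication for 9x9 matrices:

Strassen's algorithm requires power-of-2 dimensions. Pad 9x9 to 16x16 (next power of 2).

Standard algorithm: 9^3 = 729 multiplications
Strassen's algorithm: 7^(log2(16)) = 7^4 = 2401 multiplications
Difference: 729 - 2401 = -1672 (Strassen uses MORE here due to padding overhead — for small or just-over-power-of-2 n, padding can outweigh the per-level savings)

Standard: 729 multiplications (9^3). Strassen: 2401 multiplications (7^4, after padding to 16x16). Strassen reduces 8 recursive multiplications to 7 at each level.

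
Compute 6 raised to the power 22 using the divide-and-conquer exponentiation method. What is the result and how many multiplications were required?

Computing 6^22 by squaring (build up from 6^1; each line after the first costs one multiplication):

6^1 = 6
6^2 = (6^1)^2 = 6^2 = 36
6^4 = (6^2)^2 = 36^2 = 1296
6^5 = 6 * 6^4 = 6 * 1296 = 7776
6^10 = (6^5)^2 = 7776^2 = 60466176
6^11 = 6 * 6^10 = 6 * 60466176 = 362797056
6^22 = (6^11)^2 = 362797056^2 = 131621703842267136

Result: 131621703842267136
Multiplications needed: 6 (6 lines after 6^1)

6^22 = 131621703842267136. Using exponentiation by squaring, this requires 6 multiplications. The key idea: if the exponent is even, square the half-power; if odd, multiply by the base once.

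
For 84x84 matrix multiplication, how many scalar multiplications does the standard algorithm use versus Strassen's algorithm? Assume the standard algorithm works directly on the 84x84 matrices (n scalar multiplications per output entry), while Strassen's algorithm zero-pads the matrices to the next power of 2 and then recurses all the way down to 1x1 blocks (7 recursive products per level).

Matrix multiplication for 84x84 matrices:

Strassen's algorithm requires power-of-2 dimensions. Pad 84x84 to 128x128 (next power of 2).

Standard algorithm: 84^3 = 592704 multiplications
Strassen's algorithm: 7^(log2(128)) = 7^7 = 823543 multiplications
Difference: 592704 - 823543 = -230839 (Strassen uses MORE here due to padding overhead — for small or just-over-power-of-2 n, padding can outweigh the per-level savings)

Standard: 592704 multiplications (84^3). Strassen: 823543 multiplications (7^7, after padding to 128x128). Strassen reduces 8 recursive multiplications to 7 at each level.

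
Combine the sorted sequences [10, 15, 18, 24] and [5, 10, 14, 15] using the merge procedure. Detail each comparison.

Merging process:

Compare 10 vs 5: take 5 from right. Merged: [5]
Compare 10 vs 10: take 10 from left. Merged: [5, 10]
Compare 15 vs 10: take 10 from right. Merged: [5, 10, 10]
Compare 15 vs 14: take 14 from right. Merged: [5, 10, 10, 14]
Compare 15 vs 15: take 15 from left. Merged: [5, 10, 10, 14, 15]
Compare 18 vs 15: take 15 from right. Merged: [5, 10, 10, 14, 15, 15]
Append remaining from left: [18, 24]. Merged: [5, 10, 10, 14, 15, 15, 18, 24]

Final merged array: [5, 10, 10, 14, 15, 15, 18, 24]
Total comparisons: 6

The merged array is [5, 10, 10, 14, 15, 15, 18, 24], requiring 6 comparisons. The merge step runs in O(n) time where n is the total number of elements.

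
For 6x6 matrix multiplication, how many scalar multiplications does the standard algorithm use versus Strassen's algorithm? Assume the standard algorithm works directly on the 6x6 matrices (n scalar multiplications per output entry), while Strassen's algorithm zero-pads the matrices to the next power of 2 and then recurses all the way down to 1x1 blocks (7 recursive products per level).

Matrix multiplication for 6x6 matrices:

Strassen's algorithm requires power-of-2 dimensions. Pad 6x6 to 8x8 (next power of 2).

Standard algorithm: 6^3 = 216 multiplications
Strassen's algorithm: 7^(log2(8)) = 7^3 = 343 multiplications
Difference: 216 - 343 = -127 (Strassen uses MORE here due to padding overhead — for small or just-over-power-of-2 n, padding can outweigh the per-level savings)

Standard: 216 multiplications (6^3). Strassen: 343 multiplications (7^3, after padding to 8x8). Strassen reduces 8 recursive multiplications to 7 at each level.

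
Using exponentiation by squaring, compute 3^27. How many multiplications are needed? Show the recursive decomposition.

Computing 3^27 by squaring (build up from 3^1; each line after the first costs one multiplication):

3^1 = 3
3^2 = (3^1)^2 = 3^2 = 9
3^3 = 3 * 3^2 = 3 * 9 = 27
3^6 = (3^3)^2 = 27^2 = 729
3^12 = (3^6)^2 = 729^2 = 531441
3^13 = 3 * 3^12 = 3 * 531441 = 1594323
3^26 = (3^13)^2 = 1594323^2 = 2541865828329
3^27 = 3 * 3^26 = 3 * 2541865828329 = 7625597484987

Result: 7625597484987
Multiplications needed: 7 (7 lines after 3^1)

3^27 = 7625597484987. Using exponentiation by squaring, this requires 7 multiplications. The key idea: if the exponent is even, square the half-power; if odd, multiply by the base once.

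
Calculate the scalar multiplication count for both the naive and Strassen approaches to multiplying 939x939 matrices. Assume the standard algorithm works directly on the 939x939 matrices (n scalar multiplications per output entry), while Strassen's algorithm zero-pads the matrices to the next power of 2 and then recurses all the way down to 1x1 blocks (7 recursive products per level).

Matrix multiplication for 939x939 matrices:

Strassen's algorithm requires power-of-2 dimensions. Pad 939x939 to 1024x1024 (next power of 2).

Standard algorithm: 939^3 = 827936019 multiplications
Strassen's algorithm: 7^(log2(1024)) = 7^10 = 282475249 multiplications
Savings: 827936019 - 282475249 = 545460770 multiplications

Standard: 827936019 multiplications (939^3). Strassen: 282475249 multiplications (7^10, after padding to 1024x1024). Strassen reduces 8 recursive multiplications to 7 at each level.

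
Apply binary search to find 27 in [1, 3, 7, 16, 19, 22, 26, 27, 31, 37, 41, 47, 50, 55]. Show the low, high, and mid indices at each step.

Binary search for 27 in [1, 3, 7, 16, 19, 22, 26, 27, 31, 37, 41, 47, 50, 55]:

lo=0, hi=13, mid=6, arr[mid]=26 -> 26 < 27, search right half
lo=7, hi=13, mid=10, arr[mid]=41 -> 41 > 27, search left half
lo=7, hi=9, mid=8, arr[mid]=31 -> 31 > 27, search left half
lo=7, hi=7, mid=7, arr[mid]=27 -> Found target at index 7!

Binary search finds 27 at index 7 after 4 comparisons. The search repeatedly halves the search space by comparing with the middle element.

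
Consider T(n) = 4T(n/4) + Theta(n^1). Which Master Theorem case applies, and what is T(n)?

Master Theorem for T(n) = 4T(n/4) + O(n^1):

a = 4, b = 4, c = 1
log_b(a) = log_4(4) = 1.0000

Case 2: c = 1 = log_4(4) = 1.0000
T(n) = O(n^1 log n) = O(n log n)

For T(n) = 4T(n/4) + O(n^1): log_4(4) = 1.0000. This is Case 2 of the Master Theorem (c = log_b(a), equal work at all levels), giving O(n log n).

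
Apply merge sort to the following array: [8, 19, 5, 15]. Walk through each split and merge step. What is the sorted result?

Merge sort trace:

Split: [8, 19, 5, 15] -> [8, 19] and [5, 15]
  Split: [8, 19] -> [8] and [19]
  Merge: [8] + [19] -> [8, 19]
  Split: [5, 15] -> [5] and [15]
  Merge: [5] + [15] -> [5, 15]
Merge: [8, 19] + [5, 15] -> [5, 8, 15, 19]

Final sorted array: [5, 8, 15, 19]

The merge sort proceeds by recursively splitting the array and merging sorted halves.
After all merges, the sorted array is [5, 8, 15, 19].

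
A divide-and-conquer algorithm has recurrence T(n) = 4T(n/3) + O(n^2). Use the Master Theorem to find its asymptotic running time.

Master Theorem for T(n) = 4T(n/3) + O(n^2):

a = 4, b = 3, c = 2
log_b(a) = log_3(4) = 1.2619

Case 3: c = 2 > log_3(4) = 1.2619
T(n) = O(n^2) = O(n^2)

For T(n) = 4T(n/3) + O(n^2): log_3(4) = 1.2619. This is Case 3 of the Master Theorem (c > log_b(a), work dominated by root), giving O(n^2).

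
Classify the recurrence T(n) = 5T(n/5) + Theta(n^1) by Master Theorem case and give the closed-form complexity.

Master Theorem for T(n) = 5T(n/5) + O(n^1):

a = 5, b = 5, c = 1
log_b(a) = log_5(5) = 1.0000

Case 2: c = 1 = log_5(5) = 1.0000
T(n) = O(n^1 log n) = O(n log n)

For T(n) = 5T(n/5) + O(n^1): log_5(5) = 1.0000. This is Case 2 of the Master Theorem (c = log_b(a), equal work at all levels), giving O(n log n).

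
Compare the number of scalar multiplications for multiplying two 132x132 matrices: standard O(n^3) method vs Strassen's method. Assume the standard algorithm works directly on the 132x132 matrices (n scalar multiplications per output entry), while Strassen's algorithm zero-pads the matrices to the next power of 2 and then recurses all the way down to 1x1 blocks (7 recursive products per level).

Matrix multiplication for 132x132 matrices:

Strassen's algorithm requires power-of-2 dimensions. Pad 132x132 to 256x256 (next power of 2).

Standard algorithm: 132^3 = 2299968 multiplications
Strassen's algorithm: 7^(log2(256)) = 7^8 = 5764801 multiplications
Difference: 2299968 - 5764801 = -3464833 (Strassen uses MORE here due to padding overhead — for small or just-over-power-of-2 n, padding can outweigh the per-level savings)

Standard: 2299968 multiplications (132^3). Strassen: 5764801 multiplications (7^8, after padding to 256x256). Strassen reduces 8 recursive multiplications to 7 at each level.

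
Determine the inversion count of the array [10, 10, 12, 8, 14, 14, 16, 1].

Finding inversions in [10, 10, 12, 8, 14, 14, 16, 1]:

(0, 3): arr[0]=10 > arr[3]=8
(0, 7): arr[0]=10 > arr[7]=1
(1, 3): arr[1]=10 > arr[3]=8
(1, 7): arr[1]=10 > arr[7]=1
(2, 3): arr[2]=12 > arr[3]=8
(2, 7): arr[2]=12 > arr[7]=1
(3, 7): arr[3]=8 > arr[7]=1
(4, 7): arr[4]=14 > arr[7]=1
(5, 7): arr[5]=14 > arr[7]=1
(6, 7): arr[6]=16 > arr[7]=1

Total inversions: 10

The array has 10 inversion(s): (0,3), (0,7), (1,3), (1,7), (2,3), (2,7), (3,7), (4,7), (5,7), (6,7). Each pair (i,j) satisfies i < j and arr[i] > arr[j].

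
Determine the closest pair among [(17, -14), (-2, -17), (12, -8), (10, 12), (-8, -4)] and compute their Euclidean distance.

Computing all pairwise distances among 5 points:

d((17, -14), (-2, -17)) = 19.2354
d((17, -14), (12, -8)) = 7.8102 <-- minimum
d((17, -14), (10, 12)) = 26.9258
d((17, -14), (-8, -4)) = 26.9258
d((-2, -17), (12, -8)) = 16.6433
d((-2, -17), (10, 12)) = 31.3847
d((-2, -17), (-8, -4)) = 14.3178
d((12, -8), (10, 12)) = 20.0998
d((12, -8), (-8, -4)) = 20.3961
d((10, 12), (-8, -4)) = 24.0832

Closest pair: (17, -14) and (12, -8) with distance 7.8102

The closest pair is (17, -14) and (12, -8) with Euclidean distance 7.8102. For 5 points, brute-force pairwise comparison is shown above. For large n, the divide-and-conquer algorithm (sort by x, recurse on halves, check the dividing strip) achieves O(n log n).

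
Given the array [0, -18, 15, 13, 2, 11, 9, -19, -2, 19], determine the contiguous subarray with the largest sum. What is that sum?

Using Kadane's algorithm on [0, -18, 15, 13, 2, 11, 9, -19, -2, 19]:

Scanning through the array:
Position 1 (value -18): max_ending_here = -18, max_so_far = 0
Position 2 (value 15): max_ending_here = 15, max_so_far = 15
Position 3 (value 13): max_ending_here = 28, max_so_far = 28
Position 4 (value 2): max_ending_here = 30, max_so_far = 30
Position 5 (value 11): max_ending_here = 41, max_so_far = 41
Position 6 (value 9): max_ending_here = 50, max_so_far = 50
Position 7 (value -19): max_ending_here = 31, max_so_far = 50
Position 8 (value -2): max_ending_here = 29, max_so_far = 50
Position 9 (value 19): max_ending_here = 48, max_so_far = 50

Maximum subarray: [15, 13, 2, 11, 9]
Maximum sum: 50

The maximum subarray is [15, 13, 2, 11, 9] with sum 50. This subarray runs from index 2 to index 6.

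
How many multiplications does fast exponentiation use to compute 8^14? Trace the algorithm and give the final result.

Computing 8^14 by squaring (build up from 8^1; each line after the first costs one multiplication):

8^1 = 8
8^2 = (8^1)^2 = 8^2 = 64
8^3 = 8 * 8^2 = 8 * 64 = 512
8^6 = (8^3)^2 = 512^2 = 262144
8^7 = 8 * 8^6 = 8 * 262144 = 2097152
8^14 = (8^7)^2 = 2097152^2 = 4398046511104

Result: 4398046511104
Multiplications needed: 5 (5 lines after 8^1)

8^14 = 4398046511104. Using exponentiation by squaring, this requires 5 multiplications. The key idea: if the exponent is even, square the half-power; if odd, multiply by the base once.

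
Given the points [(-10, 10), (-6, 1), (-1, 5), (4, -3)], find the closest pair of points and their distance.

Computing all pairwise distances among 4 points:

d((-10, 10), (-6, 1)) = 9.8489
d((-10, 10), (-1, 5)) = 10.2956
d((-10, 10), (4, -3)) = 19.105
d((-6, 1), (-1, 5)) = 6.4031 <-- minimum
d((-6, 1), (4, -3)) = 10.7703
d((-1, 5), (4, -3)) = 9.434

Closest pair: (-6, 1) and (-1, 5) with distance 6.4031

The closest pair is (-6, 1) and (-1, 5) with Euclidean distance 6.4031. For 4 points, brute-force pairwise comparison is shown above. For large n, the divide-and-conquer algorithm (sort by x, recurse on halves, check the dividing strip) achieves O(n log n).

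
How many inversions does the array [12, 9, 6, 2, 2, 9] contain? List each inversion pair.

Finding inversions in [12, 9, 6, 2, 2, 9]:

(0, 1): arr[0]=12 > arr[1]=9
(0, 2): arr[0]=12 > arr[2]=6
(0, 3): arr[0]=12 > arr[3]=2
(0, 4): arr[0]=12 > arr[4]=2
(0, 5): arr[0]=12 > arr[5]=9
(1, 2): arr[1]=9 > arr[2]=6
(1, 3): arr[1]=9 > arr[3]=2
(1, 4): arr[1]=9 > arr[4]=2
(2, 3): arr[2]=6 > arr[3]=2
(2, 4): arr[2]=6 > arr[4]=2

Total inversions: 10

The array has 10 inversion(s): (0,1), (0,2), (0,3), (0,4), (0,5), (1,2), (1,3), (1,4), (2,3), (2,4). Each pair (i,j) satisfies i < j and arr[i] > arr[j].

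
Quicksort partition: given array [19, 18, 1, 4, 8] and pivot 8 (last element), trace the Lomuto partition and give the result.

Lomuto partition with pivot = 8:

Initial array: [19, 18, 1, 4, 8]

arr[0]=19 > 8: no swap
arr[1]=18 > 8: no swap
arr[2]=1 <= 8: swap with position 0, array becomes [1, 18, 19, 4, 8]
arr[3]=4 <= 8: swap with position 1, array becomes [1, 4, 19, 18, 8]

Place pivot at position 2: [1, 4, 8, 18, 19]
Pivot position: 2

After partitioning with pivot 8, the array becomes [1, 4, 8, 18, 19]. The pivot is placed at index 2. All elements to the left of the pivot are <= 8, and all elements to the right are > 8.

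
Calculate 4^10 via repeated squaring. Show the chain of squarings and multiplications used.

Computing 4^10 by squaring (build up from 4^1; each line after the first costs one multiplication):

4^1 = 4
4^2 = (4^1)^2 = 4^2 = 16
4^4 = (4^2)^2 = 16^2 = 256
4^5 = 4 * 4^4 = 4 * 256 = 1024
4^10 = (4^5)^2 = 1024^2 = 1048576

Result: 1048576
Multiplications needed: 4 (4 lines after 4^1)

4^10 = 1048576. Using exponentiation by squaring, this requires 4 multiplications. The key idea: if the exponent is even, square the half-power; if odd, multiply by the base once.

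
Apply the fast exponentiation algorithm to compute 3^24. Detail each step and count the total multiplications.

Computing 3^24 by squaring (build up from 3^1; each line after the first costs one multiplication):

3^1 = 3
3^2 = (3^1)^2 = 3^2 = 9
3^3 = 3 * 3^2 = 3 * 9 = 27
3^6 = (3^3)^2 = 27^2 = 729
3^12 = (3^6)^2 = 729^2 = 531441
3^24 = (3^12)^2 = 531441^2 = 282429536481

Result: 282429536481
Multiplications needed: 5 (5 lines after 3^1)

3^24 = 282429536481. Using exponentiation by squaring, this requires 5 multiplications. The key idea: if the exponent is even, square the half-power; if odd, multiply by the base once.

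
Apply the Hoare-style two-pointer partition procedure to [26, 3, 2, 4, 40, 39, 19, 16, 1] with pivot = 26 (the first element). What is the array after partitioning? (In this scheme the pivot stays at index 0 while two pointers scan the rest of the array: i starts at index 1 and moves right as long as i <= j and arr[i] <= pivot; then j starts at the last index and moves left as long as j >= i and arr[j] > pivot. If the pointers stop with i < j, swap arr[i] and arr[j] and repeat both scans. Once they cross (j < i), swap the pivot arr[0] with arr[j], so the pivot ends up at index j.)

Hoare-style two-pointer partition with pivot = 26:

Initial array: [26, 3, 2, 4, 40, 39, 19, 16, 1]

Pointers start at i = 1, j = 8.
i stops at index 4 (arr[4]=40 > 26), j stops at index 8 (arr[8]=1 <= 26): swap arr[4] and arr[8], array becomes [26, 3, 2, 4, 1, 39, 19, 16, 40]
i stops at index 5 (arr[5]=39 > 26), j stops at index 7 (arr[7]=16 <= 26): swap arr[5] and arr[7], array becomes [26, 3, 2, 4, 1, 16, 19, 39, 40]
i ends at 7, j ends at 6: the pointers have crossed (j < i), so scanning stops.

Swap pivot arr[0] with arr[6] to place pivot at position 6: [19, 3, 2, 4, 1, 16, 26, 39, 40]
Pivot position: 6

After partitioning with pivot 26, the array becomes [19, 3, 2, 4, 1, 16, 26, 39, 40]. The pivot is placed at index 6. All elements to the left of the pivot are <= 26, and all elements to the right are > 26.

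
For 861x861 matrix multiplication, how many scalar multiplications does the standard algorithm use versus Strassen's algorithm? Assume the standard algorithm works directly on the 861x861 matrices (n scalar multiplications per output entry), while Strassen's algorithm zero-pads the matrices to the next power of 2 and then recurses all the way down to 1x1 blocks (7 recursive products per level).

Matrix multiplication for 861x861 matrices:

Strassen's algorithm requires power-of-2 dimensions. Pad 861x861 to 1024x1024 (next power of 2).

Standard algorithm: 861^3 = 638277381 multiplications
Strassen's algorithm: 7^(log2(1024)) = 7^10 = 282475249 multiplications
Savings: 638277381 - 282475249 = 355802132 multiplications

Standard: 638277381 multiplications (861^3). Strassen: 282475249 multiplications (7^10, after padding to 1024x1024). Strassen reduces 8 recursive multiplications to 7 at each level.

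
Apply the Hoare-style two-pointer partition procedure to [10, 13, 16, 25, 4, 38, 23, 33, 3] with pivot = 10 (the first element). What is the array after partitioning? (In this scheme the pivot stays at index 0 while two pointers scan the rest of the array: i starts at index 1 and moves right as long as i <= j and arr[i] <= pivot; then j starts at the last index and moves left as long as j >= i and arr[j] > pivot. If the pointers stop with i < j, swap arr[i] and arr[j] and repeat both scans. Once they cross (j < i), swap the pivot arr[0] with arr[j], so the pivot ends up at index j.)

Hoare-style two-pointer partition with pivot = 10:

Initial array: [10, 13, 16, 25, 4, 38, 23, 33, 3]

Pointers start at i = 1, j = 8.
i stops at index 1 (arr[1]=13 > 10), j stops at index 8 (arr[8]=3 <= 10): swap arr[1] and arr[8], array becomes [10, 3, 16, 25, 4, 38, 23, 33, 13]
i stops at index 2 (arr[2]=16 > 10), j stops at index 4 (arr[4]=4 <= 10): swap arr[2] and arr[4], array becomes [10, 3, 4, 25, 16, 38, 23, 33, 13]
i ends at 3, j ends at 2: the pointers have crossed (j < i), so scanning stops.

Swap pivot arr[0] with arr[2] to place pivot at position 2: [4, 3, 10, 25, 16, 38, 23, 33, 13]
Pivot position: 2

After partitioning with pivot 10, the array becomes [4, 3, 10, 25, 16, 38, 23, 33, 13]. The pivot is placed at index 2. All elements to the left of the pivot are <= 10, and all elements to the right are > 10.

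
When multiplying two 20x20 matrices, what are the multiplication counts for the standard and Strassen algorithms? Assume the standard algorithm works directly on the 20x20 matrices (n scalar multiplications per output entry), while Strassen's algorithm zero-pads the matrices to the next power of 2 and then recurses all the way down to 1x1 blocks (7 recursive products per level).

Matrix multiplication for 20x20 matrices:

Strassen's algorithm requires power-of-2 dimensions. Pad 20x20 to 32x32 (next power of 2).

Standard algorithm: 20^3 = 8000 multiplications
Strassen's algorithm: 7^(log2(32)) = 7^5 = 16807 multiplications
Difference: 8000 - 16807 = -8807 (Strassen uses MORE here due to padding overhead — for small or just-over-power-of-2 n, padding can outweigh the per-level savings)

Standard: 8000 multiplications (20^3). Strassen: 16807 multiplications (7^5, after padding to 32x32). Strassen reduces 8 recursive multiplications to 7 at each level.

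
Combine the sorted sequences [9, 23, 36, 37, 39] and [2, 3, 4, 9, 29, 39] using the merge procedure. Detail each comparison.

Merging process:

Compare 9 vs 2: take 2 from right. Merged: [2]
Compare 9 vs 3: take 3 from right. Merged: [2, 3]
Compare 9 vs 4: take 4 from right. Merged: [2, 3, 4]
Compare 9 vs 9: take 9 from left. Merged: [2, 3, 4, 9]
Compare 23 vs 9: take 9 from right. Merged: [2, 3, 4, 9, 9]
Compare 23 vs 29: take 23 from left. Merged: [2, 3, 4, 9, 9, 23]
Compare 36 vs 29: take 29 from right. Merged: [2, 3, 4, 9, 9, 23, 29]
Compare 36 vs 39: take 36 from left. Merged: [2, 3, 4, 9, 9, 23, 29, 36]
Compare 37 vs 39: take 37 from left. Merged: [2, 3, 4, 9, 9, 23, 29, 36, 37]
Compare 39 vs 39: take 39 from left. Merged: [2, 3, 4, 9, 9, 23, 29, 36, 37, 39]
Append remaining from right: [39]. Merged: [2, 3, 4, 9, 9, 23, 29, 36, 37, 39, 39]

Final merged array: [2, 3, 4, 9, 9, 23, 29, 36, 37, 39, 39]
Total comparisons: 10

The merged array is [2, 3, 4, 9, 9, 23, 29, 36, 37, 39, 39], requiring 10 comparisons. The merge step runs in O(n) time where n is the total number of elements.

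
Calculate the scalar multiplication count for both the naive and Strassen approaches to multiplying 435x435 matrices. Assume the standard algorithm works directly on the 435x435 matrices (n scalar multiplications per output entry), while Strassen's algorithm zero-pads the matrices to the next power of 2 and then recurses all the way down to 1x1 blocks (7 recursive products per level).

Matrix multiplication for 435x435 matrices:

Strassen's algorithm requires power-of-2 dimensions. Pad 435x435 to 512x512 (next power of 2).

Standard algorithm: 435^3 = 82312875 multiplications
Strassen's algorithm: 7^(log2(512)) = 7^9 = 40353607 multiplications
Savings: 82312875 - 40353607 = 41959268 multiplications

Standard: 82312875 multiplications (435^3). Strassen: 40353607 multiplications (7^9, after padding to 512x512). Strassen reduces 8 recursive multiplications to 7 at each level.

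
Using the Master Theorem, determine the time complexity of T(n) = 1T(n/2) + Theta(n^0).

Master Theorem for T(n) = 1T(n/2) + O(n^0):

a = 1, b = 2, c = 0
log_b(a) = log_2(1) = 0.0000

Case 2: c = 0 = log_2(1) = 0.0000
T(n) = O(n^0 log n) = O(log n)

For T(n) = 1T(n/2) + O(n^0): log_2(1) = 0.0000. This is Case 2 of the Master Theorem (c = log_b(a), equal work at all levels), giving O(log n).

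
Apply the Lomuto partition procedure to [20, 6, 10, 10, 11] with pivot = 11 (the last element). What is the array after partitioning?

Lomuto partition with pivot = 11:

Initial array: [20, 6, 10, 10, 11]

arr[0]=20 > 11: no swap
arr[1]=6 <= 11: swap with position 0, array becomes [6, 20, 10, 10, 11]
arr[2]=10 <= 11: swap with position 1, array becomes [6, 10, 20, 10, 11]
arr[3]=10 <= 11: swap with position 2, array becomes [6, 10, 10, 20, 11]

Place pivot at position 3: [6, 10, 10, 11, 20]
Pivot position: 3

After partitioning with pivot 11, the array becomes [6, 10, 10, 11, 20]. The pivot is placed at index 3. All elements to the left of the pivot are <= 11, and all elements to the right are > 11.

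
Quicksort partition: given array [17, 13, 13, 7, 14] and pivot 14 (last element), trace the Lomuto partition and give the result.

Lomuto partition with pivot = 14:

Initial array: [17, 13, 13, 7, 14]

arr[0]=17 > 14: no swap
arr[1]=13 <= 14: swap with position 0, array becomes [13, 17, 13, 7, 14]
arr[2]=13 <= 14: swap with position 1, array becomes [13, 13, 17, 7, 14]
arr[3]=7 <= 14: swap with position 2, array becomes [13, 13, 7, 17, 14]

Place pivot at position 3: [13, 13, 7, 14, 17]
Pivot position: 3

After partitioning with pivot 14, the array becomes [13, 13, 7, 14, 17]. The pivot is placed at index 3. All elements to the left of the pivot are <= 14, and all elements to the right are > 14.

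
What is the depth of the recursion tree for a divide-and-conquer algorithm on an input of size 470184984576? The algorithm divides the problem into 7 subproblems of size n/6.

For divide and conquer with division factor 6:

Problem sizes at each level:
Level 0: 470184984576
Level 1: 78364164096
Level 2: 13060694016
Level 3: 2176782336
Level 4: 362797056
Level 5: 60466176
Level 6: 10077696
Level 7: 1679616
Level 8: 279936
Level 9: 46656
Level 10: 7776
Level 11: 1296
Level 12: 216
Level 13: 36
Level 14: 6
Level 15: 1

The root is level 0 and the size-1 base case is level 15 (the tree spans levels 0 through 15, i.e. 16 levels counting the root), so the depth is the number of divisions: log_6(470184984576) = 15

The recursion tree depth is log_6(470184984576) = 15. At each level, the problem size is divided by 6, so it takes 15 divisions to reduce to a base case of size 1. The algorithm makes 7 recursive calls at each level.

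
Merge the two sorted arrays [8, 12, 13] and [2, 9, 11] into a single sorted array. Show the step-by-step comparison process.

Merging process:

Compare 8 vs 2: take 2 from right. Merged: [2]
Compare 8 vs 9: take 8 from left. Merged: [2, 8]
Compare 12 vs 9: take 9 from right. Merged: [2, 8, 9]
Compare 12 vs 11: take 11 from right. Merged: [2, 8, 9, 11]
Append remaining from left: [12, 13]. Merged: [2, 8, 9, 11, 12, 13]

Final merged array: [2, 8, 9, 11, 12, 13]
Total comparisons: 4

The merged array is [2, 8, 9, 11, 12, 13], requiring 4 comparisons. The merge step runs in O(n) time where n is the total number of elements.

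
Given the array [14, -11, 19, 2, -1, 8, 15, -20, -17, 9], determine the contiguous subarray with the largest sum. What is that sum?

Using Kadane's algorithm on [14, -11, 19, 2, -1, 8, 15, -20, -17, 9]:

Scanning through the array:
Position 1 (value -11): max_ending_here = 3, max_so_far = 14
Position 2 (value 19): max_ending_here = 22, max_so_far = 22
Position 3 (value 2): max_ending_here = 24, max_so_far = 24
Position 4 (value -1): max_ending_here = 23, max_so_far = 24
Position 5 (value 8): max_ending_here = 31, max_so_far = 31
Position 6 (value 15): max_ending_here = 46, max_so_far = 46
Position 7 (value -20): max_ending_here = 26, max_so_far = 46
Position 8 (value -17): max_ending_here = 9, max_so_far = 46
Position 9 (value 9): max_ending_here = 18, max_so_far = 46

Maximum subarray: [14, -11, 19, 2, -1, 8, 15]
Maximum sum: 46

The maximum subarray is [14, -11, 19, 2, -1, 8, 15] with sum 46. This subarray runs from index 0 to index 6.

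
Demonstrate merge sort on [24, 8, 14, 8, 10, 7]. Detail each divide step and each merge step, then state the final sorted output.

Merge sort trace:

Split: [24, 8, 14, 8, 10, 7] -> [24, 8, 14] and [8, 10, 7]
  Split: [24, 8, 14] -> [24] and [8, 14]
    Split: [8, 14] -> [8] and [14]
    Merge: [8] + [14] -> [8, 14]
  Merge: [24] + [8, 14] -> [8, 14, 24]
  Split: [8, 10, 7] -> [8] and [10, 7]
    Split: [10, 7] -> [10] and [7]
    Merge: [10] + [7] -> [7, 10]
  Merge: [8] + [7, 10] -> [7, 8, 10]
Merge: [8, 14, 24] + [7, 8, 10] -> [7, 8, 8, 10, 14, 24]

Final sorted array: [7, 8, 8, 10, 14, 24]

The merge sort proceeds by recursively splitting the array and merging sorted halves.
After all merges, the sorted array is [7, 8, 8, 10, 14, 24].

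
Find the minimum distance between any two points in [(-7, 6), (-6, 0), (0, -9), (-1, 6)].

Computing all pairwise distances among 4 points:

d((-7, 6), (-6, 0)) = 6.0828
d((-7, 6), (0, -9)) = 16.5529
d((-7, 6), (-1, 6)) = 6.0 <-- minimum
d((-6, 0), (0, -9)) = 10.8167
d((-6, 0), (-1, 6)) = 7.8102
d((0, -9), (-1, 6)) = 15.0333

Closest pair: (-7, 6) and (-1, 6) with distance 6.0

The closest pair is (-7, 6) and (-1, 6) with Euclidean distance 6.0. For 4 points, brute-force pairwise comparison is shown above. For large n, the divide-and-conquer algorithm (sort by x, recurse on halves, check the dividing strip) achieves O(n log n).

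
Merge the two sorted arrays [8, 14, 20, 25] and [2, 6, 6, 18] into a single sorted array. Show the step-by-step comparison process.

Merging process:

Compare 8 vs 2: take 2 from right. Merged: [2]
Compare 8 vs 6: take 6 from right. Merged: [2, 6]
Compare 8 vs 6: take 6 from right. Merged: [2, 6, 6]
Compare 8 vs 18: take 8 from left. Merged: [2, 6, 6, 8]
Compare 14 vs 18: take 14 from left. Merged: [2, 6, 6, 8, 14]
Compare 20 vs 18: take 18 from right. Merged: [2, 6, 6, 8, 14, 18]
Append remaining from left: [20, 25]. Merged: [2, 6, 6, 8, 14, 18, 20, 25]

Final merged array: [2, 6, 6, 8, 14, 18, 20, 25]
Total comparisons: 6

The merged array is [2, 6, 6, 8, 14, 18, 20, 25], requiring 6 comparisons. The merge step runs in O(n) time where n is the total number of elements.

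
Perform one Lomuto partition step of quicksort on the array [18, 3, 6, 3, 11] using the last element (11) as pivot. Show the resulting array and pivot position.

Lomuto partition with pivot = 11:

Initial array: [18, 3, 6, 3, 11]

arr[0]=18 > 11: no swap
arr[1]=3 <= 11: swap with position 0, array becomes [3, 18, 6, 3, 11]
arr[2]=6 <= 11: swap with position 1, array becomes [3, 6, 18, 3, 11]
arr[3]=3 <= 11: swap with position 2, array becomes [3, 6, 3, 18, 11]

Place pivot at position 3: [3, 6, 3, 11, 18]
Pivot position: 3

After partitioning with pivot 11, the array becomes [3, 6, 3, 11, 18]. The pivot is placed at index 3. All elements to the left of the pivot are <= 11, and all elements to the right are > 11.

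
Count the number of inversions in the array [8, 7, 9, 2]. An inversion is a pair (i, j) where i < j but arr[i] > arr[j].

Finding inversions in [8, 7, 9, 2]:

(0, 1): arr[0]=8 > arr[1]=7
(0, 3): arr[0]=8 > arr[3]=2
(1, 3): arr[1]=7 > arr[3]=2
(2, 3): arr[2]=9 > arr[3]=2

Total inversions: 4

The array has 4 inversion(s): (0,1), (0,3), (1,3), (2,3). Each pair (i,j) satisfies i < j and arr[i] > arr[j].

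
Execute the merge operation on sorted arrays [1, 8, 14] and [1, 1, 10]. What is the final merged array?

Merging process:

Compare 1 vs 1: take 1 from left. Merged: [1]
Compare 8 vs 1: take 1 from right. Merged: [1, 1]
Compare 8 vs 1: take 1 from right. Merged: [1, 1, 1]
Compare 8 vs 10: take 8 from left. Merged: [1, 1, 1, 8]
Compare 14 vs 10: take 10 from right. Merged: [1, 1, 1, 8, 10]
Append remaining from left: [14]. Merged: [1, 1, 1, 8, 10, 14]

Final merged array: [1, 1, 1, 8, 10, 14]
Total comparisons: 5

The merged array is [1, 1, 1, 8, 10, 14], requiring 5 comparisons. The merge step runs in O(n) time where n is the total number of elements.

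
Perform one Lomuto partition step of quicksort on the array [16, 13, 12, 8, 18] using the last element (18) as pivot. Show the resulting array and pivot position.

Lomuto partition with pivot = 18:

Initial array: [16, 13, 12, 8, 18]

arr[0]=16 <= 18: swap with position 0, array becomes [16, 13, 12, 8, 18]
arr[1]=13 <= 18: swap with position 1, array becomes [16, 13, 12, 8, 18]
arr[2]=12 <= 18: swap with position 2, array becomes [16, 13, 12, 8, 18]
arr[3]=8 <= 18: swap with position 3, array becomes [16, 13, 12, 8, 18]

Place pivot at position 4: [16, 13, 12, 8, 18]
Pivot position: 4

After partitioning with pivot 18, the array becomes [16, 13, 12, 8, 18]. The pivot is placed at index 4. All elements to the left of the pivot are <= 18, and all elements to the right are > 18.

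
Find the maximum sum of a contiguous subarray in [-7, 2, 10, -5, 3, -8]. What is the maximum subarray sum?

Using Kadane's algorithm on [-7, 2, 10, -5, 3, -8]:

Scanning through the array:
Position 1 (value 2): max_ending_here = 2, max_so_far = 2
Position 2 (value 10): max_ending_here = 12, max_so_far = 12
Position 3 (value -5): max_ending_here = 7, max_so_far = 12
Position 4 (value 3): max_ending_here = 10, max_so_far = 12
Position 5 (value -8): max_ending_here = 2, max_so_far = 12

Maximum subarray: [2, 10]
Maximum sum: 12

The maximum subarray is [2, 10] with sum 12. This subarray runs from index 1 to index 2.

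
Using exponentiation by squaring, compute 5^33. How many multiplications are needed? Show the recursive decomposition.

Computing 5^33 by squaring (build up from 5^1; each line after the first costs one multiplication):

5^1 = 5
5^2 = (5^1)^2 = 5^2 = 25
5^4 = (5^2)^2 = 25^2 = 625
5^8 = (5^4)^2 = 625^2 = 390625
5^16 = (5^8)^2 = 390625^2 = 152587890625
5^32 = (5^16)^2 = 152587890625^2 = 23283064365386962890625
5^33 = 5 * 5^32 = 5 * 23283064365386962890625 = 116415321826934814453125

Result: 116415321826934814453125
Multiplications needed: 6 (6 lines after 5^1)

5^33 = 116415321826934814453125. Using exponentiation by squaring, this requires 6 multiplications. The key idea: if the exponent is even, square the half-power; if odd, multiply by the base once.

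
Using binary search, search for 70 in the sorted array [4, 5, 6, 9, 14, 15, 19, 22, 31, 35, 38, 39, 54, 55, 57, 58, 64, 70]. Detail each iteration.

Binary search for 70 in [4, 5, 6, 9, 14, 15, 19, 22, 31, 35, 38, 39, 54, 55, 57, 58, 64, 70]:

lo=0, hi=17, mid=8, arr[mid]=31 -> 31 < 70, search right half
lo=9, hi=17, mid=13, arr[mid]=55 -> 55 < 70, search right half
lo=14, hi=17, mid=15, arr[mid]=58 -> 58 < 70, search right half
lo=16, hi=17, mid=16, arr[mid]=64 -> 64 < 70, search right half
lo=17, hi=17, mid=17, arr[mid]=70 -> Found target at index 17!

Binary search finds 70 at index 17 after 5 comparisons. The search repeatedly halves the search space by comparing with the middle element.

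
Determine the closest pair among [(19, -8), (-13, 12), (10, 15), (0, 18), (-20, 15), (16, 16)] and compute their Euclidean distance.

Computing all pairwise distances among 6 points:

d((19, -8), (-13, 12)) = 37.7359
d((19, -8), (10, 15)) = 24.6982
d((19, -8), (0, 18)) = 32.2025
d((19, -8), (-20, 15)) = 45.2769
d((19, -8), (16, 16)) = 24.1868
d((-13, 12), (10, 15)) = 23.1948
d((-13, 12), (0, 18)) = 14.3178
d((-13, 12), (-20, 15)) = 7.6158
d((-13, 12), (16, 16)) = 29.2746
d((10, 15), (0, 18)) = 10.4403
d((10, 15), (-20, 15)) = 30.0
d((10, 15), (16, 16)) = 6.0828 <-- minimum
d((0, 18), (-20, 15)) = 20.2237
d((0, 18), (16, 16)) = 16.1245
d((-20, 15), (16, 16)) = 36.0139

Closest pair: (10, 15) and (16, 16) with distance 6.0828

The closest pair is (10, 15) and (16, 16) with Euclidean distance 6.0828. For 6 points, brute-force pairwise comparison is shown above. For large n, the divide-and-conquer algorithm (sort by x, recurse on halves, check the dividing strip) achieves O(n log n).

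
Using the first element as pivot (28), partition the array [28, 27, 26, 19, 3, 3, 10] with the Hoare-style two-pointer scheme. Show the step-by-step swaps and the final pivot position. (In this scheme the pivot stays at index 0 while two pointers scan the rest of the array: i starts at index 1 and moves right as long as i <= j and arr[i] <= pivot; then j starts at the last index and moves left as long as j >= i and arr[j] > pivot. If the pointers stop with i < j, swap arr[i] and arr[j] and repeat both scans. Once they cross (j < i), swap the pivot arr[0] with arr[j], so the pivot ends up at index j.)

Hoare-style two-pointer partition with pivot = 28:

Initial array: [28, 27, 26, 19, 3, 3, 10]

Pointers start at i = 1, j = 6.
i ends at 7, j ends at 6: the pointers have crossed (j < i), so scanning stops.

Swap pivot arr[0] with arr[6] to place pivot at position 6: [10, 27, 26, 19, 3, 3, 28]
Pivot position: 6

After partitioning with pivot 28, the array becomes [10, 27, 26, 19, 3, 3, 28]. The pivot is placed at index 6. All elements to the left of the pivot are <= 28, and all elements to the right are > 28.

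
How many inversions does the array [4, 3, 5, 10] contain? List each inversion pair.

Finding inversions in [4, 3, 5, 10]:

(0, 1): arr[0]=4 > arr[1]=3

Total inversions: 1

The array has 1 inversion(s): (0,1). Each pair (i,j) satisfies i < j and arr[i] > arr[j].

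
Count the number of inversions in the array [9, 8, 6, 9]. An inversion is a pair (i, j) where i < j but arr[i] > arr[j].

Finding inversions in [9, 8, 6, 9]:

(0, 1): arr[0]=9 > arr[1]=8
(0, 2): arr[0]=9 > arr[2]=6
(1, 2): arr[1]=8 > arr[2]=6

Total inversions: 3

The array has 3 inversion(s): (0,1), (0,2), (1,2). Each pair (i,j) satisfies i < j and arr[i] > arr[j].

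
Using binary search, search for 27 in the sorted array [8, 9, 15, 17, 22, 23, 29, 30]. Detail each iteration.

Binary search for 27 in [8, 9, 15, 17, 22, 23, 29, 30]:

lo=0, hi=7, mid=3, arr[mid]=17 -> 17 < 27, search right half
lo=4, hi=7, mid=5, arr[mid]=23 -> 23 < 27, search right half
lo=6, hi=7, mid=6, arr[mid]=29 -> 29 > 27, search left half
lo=6 > hi=5, target 27 not found

Binary search determines that 27 is not in the array after 3 comparisons. The search space was exhausted without finding the target.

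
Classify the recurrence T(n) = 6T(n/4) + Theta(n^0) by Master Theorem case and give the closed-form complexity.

Master Theorem for T(n) = 6T(n/4) + O(n^0):

a = 6, b = 4, c = 0
log_b(a) = log_4(6) = 1.2925

Case 1: c = 0 < log_4(6) = 1.2925
T(n) = O(n^(log_4 6))

For T(n) = 6T(n/4) + O(n^0): log_4(6) = 1.2925. This is Case 1 of the Master Theorem (c < log_b(a), work dominated by leaves), giving O(n^(log_4 6)).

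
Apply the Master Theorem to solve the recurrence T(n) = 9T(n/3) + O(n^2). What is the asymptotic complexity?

Master Theorem for T(n) = 9T(n/3) + O(n^2):

a = 9, b = 3, c = 2
log_b(a) = log_3(9) = 2.0000

Case 2: c = 2 = log_3(9) = 2.0000
T(n) = O(n^2 log n) = O(n^2 log n)

For T(n) = 9T(n/3) + O(n^2): log_3(9) = 2.0000. This is Case 2 of the Master Theorem (c = log_b(a), equal work at all levels), giving O(n^2 log n).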